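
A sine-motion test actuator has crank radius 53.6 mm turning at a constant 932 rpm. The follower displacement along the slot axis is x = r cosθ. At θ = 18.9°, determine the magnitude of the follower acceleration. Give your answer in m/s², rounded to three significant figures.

ω = 97.6 rad/s (from 932 rpm).
x = r cosθ ⇒ ẍ = −rω² cosθ (ω constant).
|a| = rω²|cosθ| = 0.0536·(97.6)²·|cos 18.9°| = 483.04 m/s².

483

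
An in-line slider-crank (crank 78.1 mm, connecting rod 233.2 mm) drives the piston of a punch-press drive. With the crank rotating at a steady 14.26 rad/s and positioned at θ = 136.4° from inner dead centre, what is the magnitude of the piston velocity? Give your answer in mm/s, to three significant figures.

577

ω = 14.26 rad/s
For an in-line slider-crank, x = r cosθ + √(L² − r² sin²θ), so v = −rω sinθ·[1 + r cosθ/√(L² − r² sin²θ)].
With r = 0.0781 m, L = 0.2332 m, θ = 136.4°: √(L² − r² sin²θ) = 0.2269 m.
v = −0.0781·14.26·0.68962·[1 + 0.0781·-0.72417/0.2269] = -0.57659 m/s.
|v| = 0.57659 m/s = 576.59 mm/s.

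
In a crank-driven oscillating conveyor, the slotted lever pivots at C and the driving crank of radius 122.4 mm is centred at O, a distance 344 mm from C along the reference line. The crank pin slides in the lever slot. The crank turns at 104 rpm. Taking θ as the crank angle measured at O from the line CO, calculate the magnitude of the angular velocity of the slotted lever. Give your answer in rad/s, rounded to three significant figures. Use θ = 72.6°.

ω = 10.89 rad/s (from 104 rpm).
Crank pin A relative to C: A = (d + r cosθ, r sinθ); lever angle φ = atan2(r sinθ, d + r cosθ).
Differentiating tanφ: φ̇ = rω(d cosθ + r)/(d² + r² + 2dr cosθ).
d² + r² + 2dr cosθ = |CA|² = 0.1585 m²;  d cosθ + r = +0.22527 m.
|ω_lever| = |0.1224·10.89·+0.22527| / 0.1585 = 1.8946 rad/s.

1.89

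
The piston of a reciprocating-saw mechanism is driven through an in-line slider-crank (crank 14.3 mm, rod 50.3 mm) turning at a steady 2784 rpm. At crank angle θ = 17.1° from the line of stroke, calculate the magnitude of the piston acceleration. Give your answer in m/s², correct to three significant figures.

ω = 2π·2784/60 = 291.5 rad/s
x(θ) = r cosθ + √(L² − r² sin²θ); with ω constant, a = ω²·d²x/dθ².
d²x/dθ² = −r cosθ − r²(cos2θ)/√u − r⁴ sin²2θ/(4u^{3/2}),  u = L² − r² sin²θ = 0.00251241 m².
Substituting r = 0.0143 m, L = 0.0503 m, θ = 17.1°: d²x/dθ² = -0.017068 m.
a = ω²·d²x/dθ² = (291.5)²·(-0.017068) = -1450.7 m/s²;  |a| = 1450.7 m/s².

1450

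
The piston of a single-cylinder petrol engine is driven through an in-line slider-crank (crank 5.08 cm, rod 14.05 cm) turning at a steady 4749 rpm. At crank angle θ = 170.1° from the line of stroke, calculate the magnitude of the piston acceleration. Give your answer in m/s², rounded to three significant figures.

ω = 2π·4749/60 = 497.3 rad/s
x(θ) = r cosθ + √(L² − r² sin²θ); with ω constant, a = ω²·d²x/dθ².
d²x/dθ² = −r cosθ − r²(cos2θ)/√u − r⁴ sin²2θ/(4u^{3/2}),  u = L² − r² sin²θ = 0.019664 m².
Substituting r = 0.0508 m, L = 0.1405 m, θ = 170.1°: d²x/dθ² = +0.032659 m.
a = ω²·d²x/dθ² = (497.3)²·(+0.032659) = +8077.3 m/s²;  |a| = 8077.3 m/s².

8080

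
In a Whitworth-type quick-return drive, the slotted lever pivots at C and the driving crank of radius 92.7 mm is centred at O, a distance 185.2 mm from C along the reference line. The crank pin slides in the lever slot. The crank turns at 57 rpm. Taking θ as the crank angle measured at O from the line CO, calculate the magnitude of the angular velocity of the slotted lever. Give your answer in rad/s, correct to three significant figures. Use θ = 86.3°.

1.28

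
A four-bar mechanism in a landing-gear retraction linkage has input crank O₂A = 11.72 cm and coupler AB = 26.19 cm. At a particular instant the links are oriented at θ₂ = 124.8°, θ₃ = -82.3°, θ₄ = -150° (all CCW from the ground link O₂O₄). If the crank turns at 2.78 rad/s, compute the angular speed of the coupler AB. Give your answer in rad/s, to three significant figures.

1.34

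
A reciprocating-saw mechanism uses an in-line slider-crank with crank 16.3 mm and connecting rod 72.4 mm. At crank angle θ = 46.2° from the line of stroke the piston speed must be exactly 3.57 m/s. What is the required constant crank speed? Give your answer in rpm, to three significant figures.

For an in-line slider-crank, |v_piston| = rω|sinθ|·[1 + r cosθ/√(L² − r² sin²θ)].
With r = 0.0163 m, L = 0.0724 m, θ = 46.2°: the bracketed kinematic factor |dx/dθ| = 0.013623 m.
ω = v/|dx/dθ| = 3.57/0.013623 = 262.06 rad/s.
N = 60ω/(2π) = 2502.5 rpm.

2500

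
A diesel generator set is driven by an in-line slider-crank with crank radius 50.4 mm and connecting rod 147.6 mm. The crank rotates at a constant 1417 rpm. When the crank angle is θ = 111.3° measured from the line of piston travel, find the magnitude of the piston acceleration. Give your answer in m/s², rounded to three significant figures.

ω = 2π·1417/60 = 148.4 rad/s
x(θ) = r cosθ + √(L² − r² sin²θ); with ω constant, a = ω²·d²x/dθ².
d²x/dθ² = −r cosθ − r²(cos2θ)/√u − r⁴ sin²2θ/(4u^{3/2}),  u = L² − r² sin²θ = 0.0195808 m².
Substituting r = 0.0504 m, L = 0.1476 m, θ = 111.3°: d²x/dθ² = +0.0314 m.
a = ω²·d²x/dθ² = (148.4)²·(+0.0314) = +691.4 m/s²;  |a| = 691.4 m/s².

691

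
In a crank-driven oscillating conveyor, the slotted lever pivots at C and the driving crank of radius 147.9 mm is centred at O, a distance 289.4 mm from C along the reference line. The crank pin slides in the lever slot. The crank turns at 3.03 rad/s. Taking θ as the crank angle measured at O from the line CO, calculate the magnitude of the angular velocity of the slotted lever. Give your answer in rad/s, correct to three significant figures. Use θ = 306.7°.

0.917

ω = 3.03 rad/s
Crank pin A relative to C: A = (d + r cosθ, r sinθ); lever angle φ = atan2(r sinθ, d + r cosθ).
Differentiating tanφ: φ̇ = rω(d cosθ + r)/(d² + r² + 2dr cosθ).
d² + r² + 2dr cosθ = |CA|² = 0.156786 m²;  d cosθ + r = +0.32085 m.
|ω_lever| = |0.1479·3.03·+0.32085| / 0.156786 = 0.91708 rad/s.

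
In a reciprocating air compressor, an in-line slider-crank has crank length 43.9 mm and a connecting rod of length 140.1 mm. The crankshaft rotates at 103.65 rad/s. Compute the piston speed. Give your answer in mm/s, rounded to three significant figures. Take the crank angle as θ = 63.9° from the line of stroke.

ω = 103.7 rad/s
For an in-line slider-crank, x = r cosθ + √(L² − r² sin²θ), so v = −rω sinθ·[1 + r cosθ/√(L² − r² sin²θ)].
With r = 0.0439 m, L = 0.1401 m, θ = 63.9°: √(L² − r² sin²θ) = 0.13444 m.
v = −0.0439·103.7·0.89803·[1 + 0.0439·0.43994/0.13444] = -4.6733 m/s.
|v| = 4.6733 m/s = 4673.3 mm/s.

4670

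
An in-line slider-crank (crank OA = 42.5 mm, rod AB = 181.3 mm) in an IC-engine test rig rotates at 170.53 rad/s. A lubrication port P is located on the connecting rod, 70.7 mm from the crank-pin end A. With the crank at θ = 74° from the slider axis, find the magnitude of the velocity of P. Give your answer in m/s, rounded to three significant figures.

ω = 170.5 rad/s.  Crank-pin speed |V_A| = rω = 7.2475 m/s, perpendicular to OA.
Rod angle: sinφ = −(r/L) sinθ ⇒ φ = -13.023°; ω_rod = −rω cosθ/√(L²−r²sin²θ) = -11.31 rad/s.
V_P = V_A + ω_rod × AP, with AP = 0.0707 m along the rod.
Components: V_Px = −rω sinθ − a·ω_rod·sinφ = -7.1469 m/s;  V_Py = rω cosθ + a·ω_rod·cosφ = +1.2187 m/s.
|V_P| = √(V_Px² + V_Py²) = 7.2501 m/s.

7.25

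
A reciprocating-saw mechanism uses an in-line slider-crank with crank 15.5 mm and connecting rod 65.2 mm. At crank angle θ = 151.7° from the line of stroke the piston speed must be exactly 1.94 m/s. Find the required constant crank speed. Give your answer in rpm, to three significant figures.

3190

For an in-line slider-crank, |v_piston| = rω|sinθ|·[1 + r cosθ/√(L² − r² sin²θ)].
With r = 0.0155 m, L = 0.0652 m, θ = 151.7°: the bracketed kinematic factor |dx/dθ| = 0.0058004 m.
ω = v/|dx/dθ| = 1.94/0.0058004 = 334.46 rad/s.
N = 60ω/(2π) = 3193.9 rpm.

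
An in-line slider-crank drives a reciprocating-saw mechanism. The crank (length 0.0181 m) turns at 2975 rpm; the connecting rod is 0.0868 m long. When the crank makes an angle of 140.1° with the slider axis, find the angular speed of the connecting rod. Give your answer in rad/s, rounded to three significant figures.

ω = 311.5 rad/s (converted from 2975 rpm).
The rod makes angle φ with the slider axis where L sinφ = r sinθ; differentiating, L cosφ·φ̇ = r ω cosθ.
L cosφ = √(L² − r² sin²θ) = 0.08602 m.
|ω_rod| = r ω |cosθ| / √(L² − r² sin²θ) = 0.0181·311.5·0.76717/0.08602 = 50.29 rad/s.

50.3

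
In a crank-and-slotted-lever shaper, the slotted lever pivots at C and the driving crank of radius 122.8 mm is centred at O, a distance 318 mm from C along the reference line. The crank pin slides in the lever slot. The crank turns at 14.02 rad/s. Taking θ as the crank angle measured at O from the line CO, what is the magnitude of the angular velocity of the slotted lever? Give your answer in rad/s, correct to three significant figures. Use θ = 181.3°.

8.81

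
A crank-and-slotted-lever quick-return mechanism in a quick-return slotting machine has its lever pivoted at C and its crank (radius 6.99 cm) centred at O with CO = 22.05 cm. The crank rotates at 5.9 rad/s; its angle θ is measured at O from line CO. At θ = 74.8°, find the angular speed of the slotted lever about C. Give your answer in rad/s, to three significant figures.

ω = 5.9 rad/s
Crank pin A relative to C: A = (d + r cosθ, r sinθ); lever angle φ = atan2(r sinθ, d + r cosθ).
Differentiating tanφ: φ̇ = rω(d cosθ + r)/(d² + r² + 2dr cosθ).
d² + r² + 2dr cosθ = |CA|² = 0.0615885 m²;  d cosθ + r = +0.12771 m.
|ω_lever| = |0.0699·5.9·+0.12771| / 0.0615885 = 0.85519 rad/s.

0.855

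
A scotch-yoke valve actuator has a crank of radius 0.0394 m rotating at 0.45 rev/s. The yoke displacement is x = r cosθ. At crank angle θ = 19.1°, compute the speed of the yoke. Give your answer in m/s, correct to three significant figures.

ω = 2.827 rad/s (from 0.45 rev/s).
x = r cosθ ⇒ ẋ = −rω sinθ.
|v| = rω|sinθ| = 0.0394·2.827·|sin 19.1°| = 0.036452 m/s.

0.0365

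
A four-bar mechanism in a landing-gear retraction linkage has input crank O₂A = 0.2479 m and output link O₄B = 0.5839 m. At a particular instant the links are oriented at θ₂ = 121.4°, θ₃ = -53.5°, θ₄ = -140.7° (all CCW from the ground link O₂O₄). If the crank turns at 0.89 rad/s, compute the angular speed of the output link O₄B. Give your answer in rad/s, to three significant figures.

0.0336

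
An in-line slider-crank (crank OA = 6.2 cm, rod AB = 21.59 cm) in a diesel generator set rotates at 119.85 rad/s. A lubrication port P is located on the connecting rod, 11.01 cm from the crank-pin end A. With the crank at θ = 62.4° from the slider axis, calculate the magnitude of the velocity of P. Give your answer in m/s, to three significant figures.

ω = 119.8 rad/s.  Crank-pin speed |V_A| = rω = 7.4307 m/s, perpendicular to OA.
Rod angle: sinφ = −(r/L) sinθ ⇒ φ = -14.743°; ω_rod = −rω cosθ/√(L²−r²sin²θ) = -16.488 rad/s.
V_P = V_A + ω_rod × AP, with AP = 0.1101 m along the rod.
Components: V_Px = −rω sinθ − a·ω_rod·sinφ = -7.0471 m/s;  V_Py = rω cosθ + a·ω_rod·cosφ = +1.687 m/s.
|V_P| = √(V_Px² + V_Py²) = 7.2462 m/s.

7.25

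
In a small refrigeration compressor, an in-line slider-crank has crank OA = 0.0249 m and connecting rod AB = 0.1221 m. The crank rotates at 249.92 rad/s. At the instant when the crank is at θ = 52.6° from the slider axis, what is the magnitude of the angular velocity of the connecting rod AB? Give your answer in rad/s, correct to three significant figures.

31.4

ω = 249.9 rad/s
The rod makes angle φ with the slider axis where L sinφ = r sinθ; differentiating, L cosφ·φ̇ = r ω cosθ.
L cosφ = √(L² − r² sin²θ) = 0.12049 m.
|ω_rod| = r ω |cosθ| / √(L² − r² sin²θ) = 0.0249·249.9·0.60738/0.12049 = 31.37 rad/s.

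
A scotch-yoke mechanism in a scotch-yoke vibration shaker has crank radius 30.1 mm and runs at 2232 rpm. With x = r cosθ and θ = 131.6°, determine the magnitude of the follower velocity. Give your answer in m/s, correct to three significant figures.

ω = 233.7 rad/s (from 2232 rpm).
x = r cosθ ⇒ ẋ = −rω sinθ.
|v| = rω|sinθ| = 0.0301·233.7·|sin 131.6°| = 5.2611 m/s.

5.26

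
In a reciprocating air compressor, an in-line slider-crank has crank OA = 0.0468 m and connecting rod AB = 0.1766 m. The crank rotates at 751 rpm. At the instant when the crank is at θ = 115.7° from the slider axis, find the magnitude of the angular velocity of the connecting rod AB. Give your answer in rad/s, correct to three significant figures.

9.31

ω = 78.64 rad/s (converted from 751 rpm).
The rod makes angle φ with the slider axis where L sinφ = r sinθ; differentiating, L cosφ·φ̇ = r ω cosθ.
L cosφ = √(L² − r² sin²θ) = 0.17149 m.
|ω_rod| = r ω |cosθ| / √(L² − r² sin²θ) = 0.0468·78.64·0.43366/0.17149 = 9.3072 rad/s.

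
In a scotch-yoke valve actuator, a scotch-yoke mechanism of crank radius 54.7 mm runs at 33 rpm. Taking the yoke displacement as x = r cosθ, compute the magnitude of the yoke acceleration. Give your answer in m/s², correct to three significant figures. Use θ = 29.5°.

ω = 3.456 rad/s (from 33 rpm).
x = r cosθ ⇒ ẍ = −rω² cosθ (ω constant).
|a| = rω²|cosθ| = 0.0547·(3.456)²·|cos 29.5°| = 0.56855 m/s².

0.569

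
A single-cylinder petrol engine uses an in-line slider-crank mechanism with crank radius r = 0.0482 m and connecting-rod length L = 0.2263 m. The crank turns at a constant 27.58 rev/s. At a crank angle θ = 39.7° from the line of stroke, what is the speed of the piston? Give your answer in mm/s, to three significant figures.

ω = 2π·27.6 = 173.3 rad/s
For an in-line slider-crank, x = r cosθ + √(L² − r² sin²θ), so v = −rω sinθ·[1 + r cosθ/√(L² − r² sin²θ)].
With r = 0.0482 m, L = 0.2263 m, θ = 39.7°: √(L² − r² sin²θ) = 0.2242 m.
v = −0.0482·173.3·0.63877·[1 + 0.0482·0.76940/0.2242] = -6.2179 m/s.
|v| = 6.2179 m/s = 6217.9 mm/s.

6220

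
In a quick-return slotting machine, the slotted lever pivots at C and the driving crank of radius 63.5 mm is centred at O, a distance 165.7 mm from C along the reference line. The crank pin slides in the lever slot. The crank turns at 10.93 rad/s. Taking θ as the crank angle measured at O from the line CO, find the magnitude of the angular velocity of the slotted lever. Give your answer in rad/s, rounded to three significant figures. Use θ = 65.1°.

ω = 10.93 rad/s
Crank pin A relative to C: A = (d + r cosθ, r sinθ); lever angle φ = atan2(r sinθ, d + r cosθ).
Differentiating tanφ: φ̇ = rω(d cosθ + r)/(d² + r² + 2dr cosθ).
d² + r² + 2dr cosθ = |CA|² = 0.040349 m²;  d cosθ + r = +0.13327 m.
|ω_lever| = |0.0635·10.93·+0.13327| / 0.040349 = 2.2923 rad/s.

2.29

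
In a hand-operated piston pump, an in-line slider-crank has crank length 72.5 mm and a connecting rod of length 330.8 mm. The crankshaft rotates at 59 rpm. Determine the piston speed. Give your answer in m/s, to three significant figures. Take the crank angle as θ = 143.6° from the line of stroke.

ω = 2π·59/60 = 6.178 rad/s
For an in-line slider-crank, x = r cosθ + √(L² − r² sin²θ), so v = −rω sinθ·[1 + r cosθ/√(L² − r² sin²θ)].
With r = 0.0725 m, L = 0.3308 m, θ = 143.6°: √(L² − r² sin²θ) = 0.32799 m.
v = −0.0725·6.178·0.59342·[1 + 0.0725·-0.80489/0.32799] = -0.21852 m/s.
|v| = 0.21852 m/s.

0.219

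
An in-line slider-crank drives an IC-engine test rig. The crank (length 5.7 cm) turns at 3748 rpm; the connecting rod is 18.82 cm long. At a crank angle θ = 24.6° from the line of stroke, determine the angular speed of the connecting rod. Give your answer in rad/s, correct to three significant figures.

ω = 392.5 rad/s (converted from 3748 rpm).
The rod makes angle φ with the slider axis where L sinφ = r sinθ; differentiating, L cosφ·φ̇ = r ω cosθ.
L cosφ = √(L² − r² sin²θ) = 0.1867 m.
|ω_rod| = r ω |cosθ| / √(L² − r² sin²θ) = 0.057·392.5·0.90924/0.1867 = 108.95 rad/s.

109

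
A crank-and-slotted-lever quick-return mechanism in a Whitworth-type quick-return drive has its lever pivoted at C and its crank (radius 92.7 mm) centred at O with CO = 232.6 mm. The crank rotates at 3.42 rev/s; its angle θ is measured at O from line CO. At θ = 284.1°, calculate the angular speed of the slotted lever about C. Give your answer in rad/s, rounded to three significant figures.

4.06

ω = 21.49 rad/s (from 3.42 rev/s).
Crank pin A relative to C: A = (d + r cosθ, r sinθ); lever angle φ = atan2(r sinθ, d + r cosθ).
Differentiating tanφ: φ̇ = rω(d cosθ + r)/(d² + r² + 2dr cosθ).
d² + r² + 2dr cosθ = |CA|² = 0.0732017 m²;  d cosθ + r = +0.14936 m.
|ω_lever| = |0.0927·21.49·+0.14936| / 0.0732017 = 4.0646 rad/s.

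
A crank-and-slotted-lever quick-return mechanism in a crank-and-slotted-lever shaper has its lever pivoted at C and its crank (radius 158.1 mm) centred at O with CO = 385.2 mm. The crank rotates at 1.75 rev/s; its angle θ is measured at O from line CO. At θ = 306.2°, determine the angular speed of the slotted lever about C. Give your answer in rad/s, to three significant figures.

2.73

ω = 11 rad/s (from 1.75 rev/s).
Crank pin A relative to C: A = (d + r cosθ, r sinθ); lever angle φ = atan2(r sinθ, d + r cosθ).
Differentiating tanφ: φ̇ = rω(d cosθ + r)/(d² + r² + 2dr cosθ).
d² + r² + 2dr cosθ = |CA|² = 0.245311 m²;  d cosθ + r = +0.3856 m.
|ω_lever| = |0.1581·11·+0.3856| / 0.245311 = 2.7326 rad/s.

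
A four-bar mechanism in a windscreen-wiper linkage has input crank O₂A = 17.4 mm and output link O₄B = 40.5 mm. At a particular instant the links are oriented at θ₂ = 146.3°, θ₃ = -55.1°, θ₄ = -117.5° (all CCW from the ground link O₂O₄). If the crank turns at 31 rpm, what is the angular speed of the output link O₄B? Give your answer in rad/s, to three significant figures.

0.574

ω₂ = 3.246 rad/s (from 31 rpm).
Differentiating the loop-closure r₂e^{iθ₂}+r₃e^{iθ₃}=r₁+r₄e^{iθ₄} gives r₂ω₂e^{iθ₂}+r₃ω₃e^{iθ₃}=r₄ω₄e^{iθ₄}.
Eliminating the other unknown: ω₄ = r₂ω₂ sin(θ₂−θ₃) / [r₄ sin(θ₄−θ₃)].
Numerator sine = -0.36488; denominator sine = -0.88620.
Result = 0.0174·3.246·(-0.36488) / (0.0405·(-0.88620)) = +0.57425 rad/s; magnitude 0.57425 rad/s.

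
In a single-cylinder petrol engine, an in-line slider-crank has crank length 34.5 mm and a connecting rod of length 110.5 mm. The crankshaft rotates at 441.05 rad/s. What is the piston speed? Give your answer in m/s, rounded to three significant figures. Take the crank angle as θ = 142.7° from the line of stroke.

6.89

ω = 441.1 rad/s
For an in-line slider-crank, x = r cosθ + √(L² − r² sin²θ), so v = −rω sinθ·[1 + r cosθ/√(L² − r² sin²θ)].
With r = 0.0345 m, L = 0.1105 m, θ = 142.7°: √(L² − r² sin²θ) = 0.1085 m.
v = −0.0345·441.1·0.60599·[1 + 0.0345·-0.79547/0.1085] = -6.8886 m/s.
|v| = 6.8886 m/s.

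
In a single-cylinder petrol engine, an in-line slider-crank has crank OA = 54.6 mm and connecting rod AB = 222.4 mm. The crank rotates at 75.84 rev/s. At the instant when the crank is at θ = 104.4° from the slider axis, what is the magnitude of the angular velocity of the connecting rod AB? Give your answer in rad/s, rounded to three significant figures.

30.0

ω = 476.5 rad/s (converted from 75.84 rev/s).
The rod makes angle φ with the slider axis where L sinφ = r sinθ; differentiating, L cosφ·φ̇ = r ω cosθ.
L cosφ = √(L² − r² sin²θ) = 0.21602 m.
|ω_rod| = r ω |cosθ| / √(L² − r² sin²θ) = 0.0546·476.5·0.24869/0.21602 = 29.953 rad/s.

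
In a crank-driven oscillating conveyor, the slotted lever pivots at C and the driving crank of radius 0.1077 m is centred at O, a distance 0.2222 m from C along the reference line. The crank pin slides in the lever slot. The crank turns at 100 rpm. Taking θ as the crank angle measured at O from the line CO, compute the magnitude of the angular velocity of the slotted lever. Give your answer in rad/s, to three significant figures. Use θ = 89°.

2.04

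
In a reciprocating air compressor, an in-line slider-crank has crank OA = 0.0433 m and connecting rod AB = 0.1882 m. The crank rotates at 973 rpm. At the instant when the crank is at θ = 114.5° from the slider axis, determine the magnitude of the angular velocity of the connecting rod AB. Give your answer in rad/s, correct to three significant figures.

9.94

ω = 101.9 rad/s (converted from 973 rpm).
The rod makes angle φ with the slider axis where L sinφ = r sinθ; differentiating, L cosφ·φ̇ = r ω cosθ.
L cosφ = √(L² − r² sin²θ) = 0.18403 m.
|ω_rod| = r ω |cosθ| / √(L² − r² sin²θ) = 0.0433·101.9·0.41469/0.18403 = 9.9419 rad/s.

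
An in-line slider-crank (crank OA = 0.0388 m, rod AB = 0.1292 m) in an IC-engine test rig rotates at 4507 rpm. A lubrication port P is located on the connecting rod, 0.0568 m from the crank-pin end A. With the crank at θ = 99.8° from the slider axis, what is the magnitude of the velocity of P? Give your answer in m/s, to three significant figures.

17.7

ω = 472 rad/s.  Crank-pin speed |V_A| = rω = 18.313 m/s, perpendicular to OA.
Rod angle: sinφ = −(r/L) sinθ ⇒ φ = -17.213°; ω_rod = −rω cosθ/√(L²−r²sin²θ) = +25.256 rad/s.
V_P = V_A + ω_rod × AP, with AP = 0.0568 m along the rod.
Components: V_Px = −rω sinθ − a·ω_rod·sinφ = -17.621 m/s;  V_Py = rω cosθ + a·ω_rod·cosφ = -1.7467 m/s.
|V_P| = √(V_Px² + V_Py²) = 17.707 m/s.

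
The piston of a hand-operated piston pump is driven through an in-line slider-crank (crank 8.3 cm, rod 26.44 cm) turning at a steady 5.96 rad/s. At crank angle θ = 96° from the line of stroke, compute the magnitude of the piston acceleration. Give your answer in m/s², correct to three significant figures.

ω = 5.96 rad/s
x(θ) = r cosθ + √(L² − r² sin²θ); with ω constant, a = ω²·d²x/dθ².
d²x/dθ² = −r cosθ − r²(cos2θ)/√u − r⁴ sin²2θ/(4u^{3/2}),  u = L² − r² sin²θ = 0.0630936 m².
Substituting r = 0.083 m, L = 0.2644 m, θ = 96°: d²x/dθ² = +0.03547 m.
a = ω²·d²x/dθ² = (5.96)²·(+0.03547) = +1.26 m/s²;  |a| = 1.26 m/s².

1.26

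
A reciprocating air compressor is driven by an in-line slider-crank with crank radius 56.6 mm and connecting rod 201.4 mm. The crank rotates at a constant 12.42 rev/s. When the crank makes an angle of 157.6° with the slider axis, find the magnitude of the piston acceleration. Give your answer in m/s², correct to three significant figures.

ω = 2π·12.4 = 78.04 rad/s
x(θ) = r cosθ + √(L² − r² sin²θ); with ω constant, a = ω²·d²x/dθ².
d²x/dθ² = −r cosθ − r²(cos2θ)/√u − r⁴ sin²2θ/(4u^{3/2}),  u = L² − r² sin²θ = 0.0400968 m².
Substituting r = 0.0566 m, L = 0.2014 m, θ = 157.6°: d²x/dθ² = +0.040819 m.
a = ω²·d²x/dθ² = (78.04)²·(+0.040819) = +248.58 m/s²;  |a| = 248.58 m/s².

249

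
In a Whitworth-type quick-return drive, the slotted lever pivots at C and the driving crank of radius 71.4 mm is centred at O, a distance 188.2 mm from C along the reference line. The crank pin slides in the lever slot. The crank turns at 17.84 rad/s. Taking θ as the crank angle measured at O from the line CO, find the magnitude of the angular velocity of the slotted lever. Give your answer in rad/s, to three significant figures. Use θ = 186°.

ω = 17.84 rad/s
Crank pin A relative to C: A = (d + r cosθ, r sinθ); lever angle φ = atan2(r sinθ, d + r cosθ).
Differentiating tanφ: φ̇ = rω(d cosθ + r)/(d² + r² + 2dr cosθ).
d² + r² + 2dr cosθ = |CA|² = 0.0137895 m²;  d cosθ + r = -0.11577 m.
|ω_lever| = |0.0714·17.84·-0.11577| / 0.0137895 = 10.694 rad/s.

10.7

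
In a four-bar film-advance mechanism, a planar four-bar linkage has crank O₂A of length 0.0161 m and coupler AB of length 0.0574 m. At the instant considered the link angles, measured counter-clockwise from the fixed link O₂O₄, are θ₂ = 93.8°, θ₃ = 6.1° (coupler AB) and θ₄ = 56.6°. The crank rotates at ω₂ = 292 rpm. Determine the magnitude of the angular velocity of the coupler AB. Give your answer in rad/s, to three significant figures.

6.72

ω₂ = 30.58 rad/s (from 292 rpm).
Differentiating the loop-closure r₂e^{iθ₂}+r₃e^{iθ₃}=r₁+r₄e^{iθ₄} gives r₂ω₂e^{iθ₂}+r₃ω₃e^{iθ₃}=r₄ω₄e^{iθ₄}.
Eliminating the other unknown: ω₃ = r₂ω₂ sin(θ₄−θ₂) / [r₃ sin(θ₃−θ₄)].
Numerator sine = -0.60460; denominator sine = -0.77162.
Result = 0.0161·30.58·(-0.60460) / (0.0574·(-0.77162)) = +6.7203 rad/s; magnitude 6.7203 rad/s.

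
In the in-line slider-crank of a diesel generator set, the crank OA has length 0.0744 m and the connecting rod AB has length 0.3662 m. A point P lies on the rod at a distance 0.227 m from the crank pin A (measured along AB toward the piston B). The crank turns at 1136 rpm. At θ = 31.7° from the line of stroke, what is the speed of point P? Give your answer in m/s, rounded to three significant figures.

5.89

ω = 119 rad/s.  Crank-pin speed |V_A| = rω = 8.8507 m/s, perpendicular to OA.
Rod angle: sinφ = −(r/L) sinθ ⇒ φ = -6.129°; ω_rod = −rω cosθ/√(L²−r²sin²θ) = -20.682 rad/s.
V_P = V_A + ω_rod × AP, with AP = 0.227 m along the rod.
Components: V_Px = −rω sinθ − a·ω_rod·sinφ = -5.152 m/s;  V_Py = rω cosθ + a·ω_rod·cosφ = +2.8624 m/s.
|V_P| = √(V_Px² + V_Py²) = 5.8938 m/s.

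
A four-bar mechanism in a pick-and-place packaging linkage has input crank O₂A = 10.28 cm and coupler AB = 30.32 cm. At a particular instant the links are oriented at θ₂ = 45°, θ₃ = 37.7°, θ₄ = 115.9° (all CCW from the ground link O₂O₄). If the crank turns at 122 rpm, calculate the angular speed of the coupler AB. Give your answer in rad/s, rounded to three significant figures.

ω₂ = 12.78 rad/s (from 122 rpm).
Differentiating the loop-closure r₂e^{iθ₂}+r₃e^{iθ₃}=r₁+r₄e^{iθ₄} gives r₂ω₂e^{iθ₂}+r₃ω₃e^{iθ₃}=r₄ω₄e^{iθ₄}.
Eliminating the other unknown: ω₃ = r₂ω₂ sin(θ₄−θ₂) / [r₃ sin(θ₃−θ₄)].
Numerator sine = +0.94495; denominator sine = -0.97887.
Result = 0.1028·12.78·(+0.94495) / (0.3032·(-0.97887)) = -4.1815 rad/s; magnitude 4.1815 rad/s.

4.18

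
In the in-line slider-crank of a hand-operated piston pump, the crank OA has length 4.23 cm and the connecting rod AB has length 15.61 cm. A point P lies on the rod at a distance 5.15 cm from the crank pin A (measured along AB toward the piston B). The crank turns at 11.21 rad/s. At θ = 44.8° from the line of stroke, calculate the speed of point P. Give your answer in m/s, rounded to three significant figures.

ω = 11.21 rad/s.  Crank-pin speed |V_A| = rω = 0.47418 m/s, perpendicular to OA.
Rod angle: sinφ = −(r/L) sinθ ⇒ φ = -11.008°; ω_rod = −rω cosθ/√(L²−r²sin²θ) = -2.1959 rad/s.
V_P = V_A + ω_rod × AP, with AP = 0.0515 m along the rod.
Components: V_Px = −rω sinθ − a·ω_rod·sinφ = -0.35572 m/s;  V_Py = rω cosθ + a·ω_rod·cosφ = +0.22546 m/s.
|V_P| = √(V_Px² + V_Py²) = 0.42115 m/s.

0.421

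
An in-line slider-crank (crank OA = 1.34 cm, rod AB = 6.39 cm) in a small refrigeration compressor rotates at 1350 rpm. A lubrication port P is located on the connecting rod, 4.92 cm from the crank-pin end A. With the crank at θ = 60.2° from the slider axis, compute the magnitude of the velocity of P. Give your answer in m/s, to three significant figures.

1.79

ω = 141.4 rad/s.  Crank-pin speed |V_A| = rω = 1.8944 m/s, perpendicular to OA.
Rod angle: sinφ = −(r/L) sinθ ⇒ φ = -10.485°; ω_rod = −rω cosθ/√(L²−r²sin²θ) = -14.983 rad/s.
V_P = V_A + ω_rod × AP, with AP = 0.0492 m along the rod.
Components: V_Px = −rω sinθ − a·ω_rod·sinφ = -1.778 m/s;  V_Py = rω cosθ + a·ω_rod·cosφ = +0.21658 m/s.
|V_P| = √(V_Px² + V_Py²) = 1.7912 m/s.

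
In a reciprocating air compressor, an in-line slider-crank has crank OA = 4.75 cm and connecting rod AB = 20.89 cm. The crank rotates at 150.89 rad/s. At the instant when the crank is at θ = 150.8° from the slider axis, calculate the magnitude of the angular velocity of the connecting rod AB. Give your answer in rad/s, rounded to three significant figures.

ω = 150.9 rad/s
The rod makes angle φ with the slider axis where L sinφ = r sinθ; differentiating, L cosφ·φ̇ = r ω cosθ.
L cosφ = √(L² − r² sin²θ) = 0.20761 m.
|ω_rod| = r ω |cosθ| / √(L² − r² sin²θ) = 0.0475·150.9·0.87292/0.20761 = 30.136 rad/s.

30.1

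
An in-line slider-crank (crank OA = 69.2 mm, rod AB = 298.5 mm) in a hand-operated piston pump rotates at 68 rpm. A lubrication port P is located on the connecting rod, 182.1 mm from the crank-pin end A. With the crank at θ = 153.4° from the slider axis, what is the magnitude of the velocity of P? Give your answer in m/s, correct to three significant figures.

0.258

ω = 7.121 rad/s.  Crank-pin speed |V_A| = rω = 0.49277 m/s, perpendicular to OA.
Rod angle: sinφ = −(r/L) sinθ ⇒ φ = -5.958°; ω_rod = −rω cosθ/√(L²−r²sin²θ) = +1.4841 rad/s.
V_P = V_A + ω_rod × AP, with AP = 0.1821 m along the rod.
Components: V_Px = −rω sinθ − a·ω_rod·sinφ = -0.19259 m/s;  V_Py = rω cosθ + a·ω_rod·cosφ = -0.17182 m/s.
|V_P| = √(V_Px² + V_Py²) = 0.25809 m/s.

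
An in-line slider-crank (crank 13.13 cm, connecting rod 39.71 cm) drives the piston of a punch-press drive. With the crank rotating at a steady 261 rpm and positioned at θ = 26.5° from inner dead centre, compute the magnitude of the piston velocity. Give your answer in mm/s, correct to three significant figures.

2080

ω = 2π·261/60 = 27.33 rad/s
For an in-line slider-crank, x = r cosθ + √(L² − r² sin²θ), so v = −rω sinθ·[1 + r cosθ/√(L² − r² sin²θ)].
With r = 0.1313 m, L = 0.3971 m, θ = 26.5°: √(L² − r² sin²θ) = 0.39275 m.
v = −0.1313·27.33·0.44620·[1 + 0.1313·0.89493/0.39275] = -2.0803 m/s.
|v| = 2.0803 m/s = 2080.3 mm/s.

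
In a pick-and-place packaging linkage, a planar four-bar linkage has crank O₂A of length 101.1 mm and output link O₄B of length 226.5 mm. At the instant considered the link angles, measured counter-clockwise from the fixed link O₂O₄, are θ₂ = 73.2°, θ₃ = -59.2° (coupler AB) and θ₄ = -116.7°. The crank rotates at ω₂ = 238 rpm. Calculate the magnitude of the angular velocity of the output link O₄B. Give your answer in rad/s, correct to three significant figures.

ω₂ = 24.92 rad/s (from 238 rpm).
Differentiating the loop-closure r₂e^{iθ₂}+r₃e^{iθ₃}=r₁+r₄e^{iθ₄} gives r₂ω₂e^{iθ₂}+r₃ω₃e^{iθ₃}=r₄ω₄e^{iθ₄}.
Eliminating the other unknown: ω₄ = r₂ω₂ sin(θ₂−θ₃) / [r₄ sin(θ₄−θ₃)].
Numerator sine = +0.73846; denominator sine = -0.84339.
Result = 0.1011·24.92·(+0.73846) / (0.2265·(-0.84339)) = -9.7406 rad/s; magnitude 9.7406 rad/s.

9.74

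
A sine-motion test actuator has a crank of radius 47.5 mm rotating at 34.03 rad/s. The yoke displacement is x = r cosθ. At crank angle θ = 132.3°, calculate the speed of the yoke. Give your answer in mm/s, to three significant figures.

1200

ω = 34.03 rad/s
x = r cosθ ⇒ ẋ = −rω sinθ.
|v| = rω|sinθ| = 0.0475·34.03·|sin 132.3°| = 1.1956 m/s = 1195.6 mm/s.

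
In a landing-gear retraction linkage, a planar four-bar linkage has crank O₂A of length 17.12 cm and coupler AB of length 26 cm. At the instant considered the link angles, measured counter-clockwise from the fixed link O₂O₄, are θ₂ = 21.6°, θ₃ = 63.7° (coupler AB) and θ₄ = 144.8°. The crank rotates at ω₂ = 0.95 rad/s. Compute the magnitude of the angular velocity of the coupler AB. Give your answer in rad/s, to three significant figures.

ω₂ = 0.95 rad/s
Differentiating the loop-closure r₂e^{iθ₂}+r₃e^{iθ₃}=r₁+r₄e^{iθ₄} gives r₂ω₂e^{iθ₂}+r₃ω₃e^{iθ₃}=r₄ω₄e^{iθ₄}.
Eliminating the other unknown: ω₃ = r₂ω₂ sin(θ₄−θ₂) / [r₃ sin(θ₃−θ₄)].
Numerator sine = +0.83676; denominator sine = -0.98796.
Result = 0.1712·0.95·(+0.83676) / (0.26·(-0.98796)) = -0.52981 rad/s; magnitude 0.52981 rad/s.

0.530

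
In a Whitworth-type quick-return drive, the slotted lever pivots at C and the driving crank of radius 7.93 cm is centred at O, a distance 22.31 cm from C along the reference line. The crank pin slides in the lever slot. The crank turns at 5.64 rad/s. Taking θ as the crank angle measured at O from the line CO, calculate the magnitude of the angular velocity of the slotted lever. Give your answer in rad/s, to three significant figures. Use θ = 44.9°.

1.31

ω = 5.64 rad/s
Crank pin A relative to C: A = (d + r cosθ, r sinθ); lever angle φ = atan2(r sinθ, d + r cosθ).
Differentiating tanφ: φ̇ = rω(d cosθ + r)/(d² + r² + 2dr cosθ).
d² + r² + 2dr cosθ = |CA|² = 0.0811258 m²;  d cosθ + r = +0.23733 m.
|ω_lever| = |0.0793·5.64·+0.23733| / 0.0811258 = 1.3084 rad/s.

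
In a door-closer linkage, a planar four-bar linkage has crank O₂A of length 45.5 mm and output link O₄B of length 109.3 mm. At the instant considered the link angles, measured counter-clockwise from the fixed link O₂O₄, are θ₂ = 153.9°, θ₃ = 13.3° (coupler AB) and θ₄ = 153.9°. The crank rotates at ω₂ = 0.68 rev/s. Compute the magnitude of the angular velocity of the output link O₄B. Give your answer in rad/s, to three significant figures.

1.78

ω₂ = 4.273 rad/s (from 0.68 rev/s).
Differentiating the loop-closure r₂e^{iθ₂}+r₃e^{iθ₃}=r₁+r₄e^{iθ₄} gives r₂ω₂e^{iθ₂}+r₃ω₃e^{iθ₃}=r₄ω₄e^{iθ₄}.
Eliminating the other unknown: ω₄ = r₂ω₂ sin(θ₂−θ₃) / [r₄ sin(θ₄−θ₃)].
Numerator sine = +0.63473; denominator sine = +0.63473.
Result = 0.0455·4.273·(+0.63473) / (0.1093·(+0.63473)) = +1.7786 rad/s; magnitude 1.7786 rad/s.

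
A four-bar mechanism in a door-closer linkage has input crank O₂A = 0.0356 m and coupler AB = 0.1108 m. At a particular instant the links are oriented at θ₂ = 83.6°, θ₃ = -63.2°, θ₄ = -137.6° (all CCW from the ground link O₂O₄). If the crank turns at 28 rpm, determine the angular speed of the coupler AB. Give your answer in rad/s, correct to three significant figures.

0.644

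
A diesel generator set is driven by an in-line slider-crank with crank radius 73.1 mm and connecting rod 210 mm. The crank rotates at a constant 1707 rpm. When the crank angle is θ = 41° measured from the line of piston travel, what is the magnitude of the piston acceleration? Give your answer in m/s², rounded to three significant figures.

1910

ω = 2π·1707/60 = 178.8 rad/s
x(θ) = r cosθ + √(L² − r² sin²θ); with ω constant, a = ω²·d²x/dθ².
d²x/dθ² = −r cosθ − r²(cos2θ)/√u − r⁴ sin²2θ/(4u^{3/2}),  u = L² − r² sin²θ = 0.0418 m².
Substituting r = 0.0731 m, L = 0.21 m, θ = 41°: d²x/dθ² = -0.059626 m.
a = ω²·d²x/dθ² = (178.8)²·(-0.059626) = -1905.3 m/s²;  |a| = 1905.3 m/s².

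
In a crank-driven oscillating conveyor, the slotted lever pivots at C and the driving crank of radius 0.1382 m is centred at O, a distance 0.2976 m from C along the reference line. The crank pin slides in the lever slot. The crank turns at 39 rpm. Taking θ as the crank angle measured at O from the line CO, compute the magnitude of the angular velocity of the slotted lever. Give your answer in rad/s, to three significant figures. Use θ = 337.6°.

ω = 4.084 rad/s (from 39 rpm).
Crank pin A relative to C: A = (d + r cosθ, r sinθ); lever angle φ = atan2(r sinθ, d + r cosθ).
Differentiating tanφ: φ̇ = rω(d cosθ + r)/(d² + r² + 2dr cosθ).
d² + r² + 2dr cosθ = |CA|² = 0.183715 m²;  d cosθ + r = +0.41334 m.
|ω_lever| = |0.1382·4.084·+0.41334| / 0.183715 = 1.2699 rad/s.

1.27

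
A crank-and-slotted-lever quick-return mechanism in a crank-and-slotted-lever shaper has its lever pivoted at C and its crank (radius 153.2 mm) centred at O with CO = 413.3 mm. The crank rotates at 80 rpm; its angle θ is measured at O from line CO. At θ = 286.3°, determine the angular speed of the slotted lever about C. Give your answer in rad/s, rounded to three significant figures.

1.50

ω = 8.378 rad/s (from 80 rpm).
Crank pin A relative to C: A = (d + r cosθ, r sinθ); lever angle φ = atan2(r sinθ, d + r cosθ).
Differentiating tanφ: φ̇ = rω(d cosθ + r)/(d² + r² + 2dr cosθ).
d² + r² + 2dr cosθ = |CA|² = 0.229829 m²;  d cosθ + r = +0.2692 m.
|ω_lever| = |0.1532·8.378·+0.2692| / 0.229829 = 1.5033 rad/s.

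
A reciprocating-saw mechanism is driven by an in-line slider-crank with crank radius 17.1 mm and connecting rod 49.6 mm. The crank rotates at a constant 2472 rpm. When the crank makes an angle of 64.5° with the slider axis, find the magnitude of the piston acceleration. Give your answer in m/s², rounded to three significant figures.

240

ω = 2π·2472/60 = 258.9 rad/s
x(θ) = r cosθ + √(L² − r² sin²θ); with ω constant, a = ω²·d²x/dθ².
d²x/dθ² = −r cosθ − r²(cos2θ)/√u − r⁴ sin²2θ/(4u^{3/2}),  u = L² − r² sin²θ = 0.00222195 m².
Substituting r = 0.0171 m, L = 0.0496 m, θ = 64.5°: d²x/dθ² = -0.0035811 m.
a = ω²·d²x/dθ² = (258.9)²·(-0.0035811) = -239.98 m/s²;  |a| = 239.98 m/s².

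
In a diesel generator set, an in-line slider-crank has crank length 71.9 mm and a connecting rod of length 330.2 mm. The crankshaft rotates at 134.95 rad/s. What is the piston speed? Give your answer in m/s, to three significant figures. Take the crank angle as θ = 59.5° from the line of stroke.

9.30

ω = 134.9 rad/s
For an in-line slider-crank, x = r cosθ + √(L² − r² sin²θ), so v = −rω sinθ·[1 + r cosθ/√(L² − r² sin²θ)].
With r = 0.0719 m, L = 0.3302 m, θ = 59.5°: √(L² − r² sin²θ) = 0.32434 m.
v = −0.0719·134.9·0.86163·[1 + 0.0719·0.50754/0.32434] = -9.3009 m/s.
|v| = 9.3009 m/s.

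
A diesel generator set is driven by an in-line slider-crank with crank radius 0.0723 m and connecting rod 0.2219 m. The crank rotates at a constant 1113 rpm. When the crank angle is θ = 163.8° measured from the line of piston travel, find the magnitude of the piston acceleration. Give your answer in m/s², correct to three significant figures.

ω = 2π·1113/60 = 116.6 rad/s
x(θ) = r cosθ + √(L² − r² sin²θ); with ω constant, a = ω²·d²x/dθ².
d²x/dθ² = −r cosθ − r²(cos2θ)/√u − r⁴ sin²2θ/(4u^{3/2}),  u = L² − r² sin²θ = 0.0488327 m².
Substituting r = 0.0723 m, L = 0.2219 m, θ = 163.8°: d²x/dθ² = +0.049275 m.
a = ω²·d²x/dθ² = (116.6)²·(+0.049275) = +669.38 m/s²;  |a| = 669.38 m/s².

669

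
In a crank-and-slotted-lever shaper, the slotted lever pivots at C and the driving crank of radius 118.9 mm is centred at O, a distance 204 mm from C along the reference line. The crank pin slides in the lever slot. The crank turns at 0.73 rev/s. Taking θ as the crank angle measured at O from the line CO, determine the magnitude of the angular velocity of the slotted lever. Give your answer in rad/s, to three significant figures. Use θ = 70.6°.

ω = 4.587 rad/s (from 0.73 rev/s).
Crank pin A relative to C: A = (d + r cosθ, r sinθ); lever angle φ = atan2(r sinθ, d + r cosθ).
Differentiating tanφ: φ̇ = rω(d cosθ + r)/(d² + r² + 2dr cosθ).
d² + r² + 2dr cosθ = |CA|² = 0.0718667 m²;  d cosθ + r = +0.18666 m.
|ω_lever| = |0.1189·4.587·+0.18666| / 0.0718667 = 1.4165 rad/s.

1.42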